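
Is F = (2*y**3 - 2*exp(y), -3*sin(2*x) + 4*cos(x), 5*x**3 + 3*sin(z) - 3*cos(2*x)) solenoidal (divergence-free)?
No, ∇·F = 3*cos(z)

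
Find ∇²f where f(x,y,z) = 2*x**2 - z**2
2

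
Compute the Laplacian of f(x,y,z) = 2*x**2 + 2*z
4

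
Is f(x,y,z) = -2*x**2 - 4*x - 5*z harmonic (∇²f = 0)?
No, ∇²f = -4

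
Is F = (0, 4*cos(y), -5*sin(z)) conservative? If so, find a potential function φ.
Yes, F is conservative. φ = 4*sin(y) + 5*cos(z)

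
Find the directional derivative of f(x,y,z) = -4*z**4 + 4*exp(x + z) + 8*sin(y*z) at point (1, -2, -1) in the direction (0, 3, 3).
sqrt(2)*(10 - 12*cos(2))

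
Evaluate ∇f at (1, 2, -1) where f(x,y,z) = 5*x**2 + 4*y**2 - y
(10, 15, 0)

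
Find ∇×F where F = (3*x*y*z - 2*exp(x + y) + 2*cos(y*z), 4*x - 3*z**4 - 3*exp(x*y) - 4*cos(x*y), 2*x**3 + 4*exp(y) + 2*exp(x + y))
(12*z**3 + 4*exp(y) + 2*exp(x + y), -6*x**2 + 3*x*y - 2*y*sin(y*z) - 2*exp(x + y), -3*x*z - 3*y*exp(x*y) + 4*y*sin(x*y) + 2*z*sin(y*z) + 2*exp(x + y) + 4)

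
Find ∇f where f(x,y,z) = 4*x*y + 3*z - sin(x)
(4*y - cos(x), 4*x, 3)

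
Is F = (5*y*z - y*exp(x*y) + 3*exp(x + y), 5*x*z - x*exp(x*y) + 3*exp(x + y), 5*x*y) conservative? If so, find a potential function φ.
Yes, F is conservative. φ = 5*x*y*z - exp(x*y) + 3*exp(x + y)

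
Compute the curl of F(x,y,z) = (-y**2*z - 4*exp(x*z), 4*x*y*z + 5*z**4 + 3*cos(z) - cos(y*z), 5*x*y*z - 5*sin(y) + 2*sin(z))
(-4*x*y + 5*x*z - y*sin(y*z) - 20*z**3 + 3*sin(z) - 5*cos(y), -4*x*exp(x*z) - y**2 - 5*y*z, 6*y*z)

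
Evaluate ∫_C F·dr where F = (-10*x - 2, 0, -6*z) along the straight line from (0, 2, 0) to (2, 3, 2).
-36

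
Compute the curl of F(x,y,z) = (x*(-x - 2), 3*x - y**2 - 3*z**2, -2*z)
(6*z, 0, 3)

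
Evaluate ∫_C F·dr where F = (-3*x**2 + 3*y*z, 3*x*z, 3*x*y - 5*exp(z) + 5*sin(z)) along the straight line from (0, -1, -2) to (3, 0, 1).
-27 - 5*E - 5*cos(1) + 5*cos(2) + 5*exp(-2)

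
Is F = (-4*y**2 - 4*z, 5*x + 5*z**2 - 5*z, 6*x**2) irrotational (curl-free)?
No, ∇×F = (5 - 10*z, -12*x - 4, 8*y + 5)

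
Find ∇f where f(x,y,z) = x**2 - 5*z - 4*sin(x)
(2*x - 4*cos(x), 0, -5)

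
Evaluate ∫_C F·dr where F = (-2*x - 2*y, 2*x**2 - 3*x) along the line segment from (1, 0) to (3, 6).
-4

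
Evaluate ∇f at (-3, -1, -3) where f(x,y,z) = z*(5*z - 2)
(0, 0, -32)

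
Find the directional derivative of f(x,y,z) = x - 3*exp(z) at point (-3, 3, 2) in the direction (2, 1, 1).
sqrt(6)*(2 - 3*exp(2))/6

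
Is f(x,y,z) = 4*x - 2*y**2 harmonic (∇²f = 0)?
No, ∇²f = -4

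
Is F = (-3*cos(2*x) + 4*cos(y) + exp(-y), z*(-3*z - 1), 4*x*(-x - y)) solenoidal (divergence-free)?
No, ∇·F = 6*sin(2*x)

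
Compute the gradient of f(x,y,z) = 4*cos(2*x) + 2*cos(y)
(-8*sin(2*x), -2*sin(y), 0)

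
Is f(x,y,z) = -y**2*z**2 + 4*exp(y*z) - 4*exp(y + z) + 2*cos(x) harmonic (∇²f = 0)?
No, ∇²f = 4*y**2*exp(y*z) - 2*y**2 + 4*z**2*exp(y*z) - 2*z**2 - 8*exp(y + z) - 2*cos(x)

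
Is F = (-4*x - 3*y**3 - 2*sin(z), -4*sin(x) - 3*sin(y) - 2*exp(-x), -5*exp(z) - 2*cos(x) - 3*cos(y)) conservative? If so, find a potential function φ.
No, ∇×F = (3*sin(y), -2*sin(x) - 2*cos(z), 9*y**2 - 4*cos(x) + 2*exp(-x)) ≠ 0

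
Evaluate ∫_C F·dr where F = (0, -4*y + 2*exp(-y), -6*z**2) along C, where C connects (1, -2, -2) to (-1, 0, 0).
-10 + 2*exp(2)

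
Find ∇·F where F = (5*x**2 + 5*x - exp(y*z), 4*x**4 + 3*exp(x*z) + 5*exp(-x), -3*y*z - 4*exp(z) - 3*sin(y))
10*x - 3*y - 4*exp(z) + 5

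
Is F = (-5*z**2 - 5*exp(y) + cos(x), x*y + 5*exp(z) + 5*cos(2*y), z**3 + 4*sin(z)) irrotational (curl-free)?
No, ∇×F = (-5*exp(z), -10*z, y + 5*exp(y))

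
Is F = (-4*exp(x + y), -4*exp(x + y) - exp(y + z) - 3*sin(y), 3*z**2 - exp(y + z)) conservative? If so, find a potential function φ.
Yes, F is conservative. φ = z**3 - 4*exp(x + y) - exp(y + z) + 3*cos(y)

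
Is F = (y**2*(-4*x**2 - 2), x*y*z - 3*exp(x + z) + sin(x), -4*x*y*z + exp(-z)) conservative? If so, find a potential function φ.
No, ∇×F = (-x*y - 4*x*z + 3*exp(x + z), 4*y*z, y*z + 4*y*(2*x**2 + 1) - 3*exp(x + z) + cos(x)) ≠ 0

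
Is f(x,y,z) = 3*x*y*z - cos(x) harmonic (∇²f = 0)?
No, ∇²f = cos(x)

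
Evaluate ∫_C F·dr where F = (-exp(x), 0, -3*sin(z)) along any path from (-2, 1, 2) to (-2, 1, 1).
-3*cos(2) + 3*cos(1)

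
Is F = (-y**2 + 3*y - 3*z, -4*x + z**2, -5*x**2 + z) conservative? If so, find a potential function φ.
No, ∇×F = (-2*z, 10*x - 3, 2*y - 7) ≠ 0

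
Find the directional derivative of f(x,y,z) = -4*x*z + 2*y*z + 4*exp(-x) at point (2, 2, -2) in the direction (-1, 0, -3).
2*sqrt(10)*(1 + exp(2))*exp(-2)/5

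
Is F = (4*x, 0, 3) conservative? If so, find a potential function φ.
Yes, F is conservative. φ = 2*x**2 + 3*z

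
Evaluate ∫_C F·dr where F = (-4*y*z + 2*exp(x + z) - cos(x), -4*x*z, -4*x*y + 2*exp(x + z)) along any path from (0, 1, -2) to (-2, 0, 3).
-2*exp(-2) + sin(2) + 2*E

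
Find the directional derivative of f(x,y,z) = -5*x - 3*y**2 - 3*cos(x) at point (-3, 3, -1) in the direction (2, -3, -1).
sqrt(14)*(22 - 3*sin(3))/7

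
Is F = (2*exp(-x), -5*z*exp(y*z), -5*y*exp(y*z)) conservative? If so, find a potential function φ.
Yes, F is conservative. φ = -5*exp(y*z) - 2*exp(-x)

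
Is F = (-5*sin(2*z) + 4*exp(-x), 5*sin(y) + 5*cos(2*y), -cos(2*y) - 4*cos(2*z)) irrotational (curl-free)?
No, ∇×F = (2*sin(2*y), -10*cos(2*z), 0)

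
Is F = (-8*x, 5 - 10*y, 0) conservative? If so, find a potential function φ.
Yes, F is conservative. φ = -4*x**2 - 5*y**2 + 5*y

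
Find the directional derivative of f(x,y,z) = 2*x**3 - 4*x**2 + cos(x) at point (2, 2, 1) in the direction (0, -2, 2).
0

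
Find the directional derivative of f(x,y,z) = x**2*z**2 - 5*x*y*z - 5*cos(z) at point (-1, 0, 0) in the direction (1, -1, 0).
0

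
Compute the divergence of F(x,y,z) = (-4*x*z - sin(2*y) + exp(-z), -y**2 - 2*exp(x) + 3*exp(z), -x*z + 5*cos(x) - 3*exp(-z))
-x - 2*y - 4*z + 3*exp(-z)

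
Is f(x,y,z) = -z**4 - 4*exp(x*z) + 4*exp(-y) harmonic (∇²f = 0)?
No, ∇²f = -4*x**2*exp(x*z) - 4*z**2*exp(x*z) - 12*z**2 + 4*exp(-y)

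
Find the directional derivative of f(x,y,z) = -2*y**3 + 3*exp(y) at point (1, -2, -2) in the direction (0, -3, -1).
9*sqrt(10)*(-1 + 8*exp(2))*exp(-2)/10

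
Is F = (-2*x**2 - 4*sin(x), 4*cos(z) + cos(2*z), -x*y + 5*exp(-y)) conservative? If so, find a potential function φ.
No, ∇×F = (-x + 4*sin(z) + 2*sin(2*z) - 5*exp(-y), y, 0) ≠ 0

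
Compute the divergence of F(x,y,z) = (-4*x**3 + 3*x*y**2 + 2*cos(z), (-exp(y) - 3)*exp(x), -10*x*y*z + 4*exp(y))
-12*x**2 - 10*x*y + 3*y**2 - exp(x + y)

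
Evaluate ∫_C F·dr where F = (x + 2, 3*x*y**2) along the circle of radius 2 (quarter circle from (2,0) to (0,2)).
-6 + 3*pi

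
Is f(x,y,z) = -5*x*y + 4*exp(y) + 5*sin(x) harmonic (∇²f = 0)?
No, ∇²f = 4*exp(y) - 5*sin(x)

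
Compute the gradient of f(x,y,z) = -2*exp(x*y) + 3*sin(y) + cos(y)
(-2*y*exp(x*y), -2*x*exp(x*y) - sin(y) + 3*cos(y), 0)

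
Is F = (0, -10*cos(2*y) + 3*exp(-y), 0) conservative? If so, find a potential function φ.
Yes, F is conservative. φ = -5*sin(2*y) - 3*exp(-y)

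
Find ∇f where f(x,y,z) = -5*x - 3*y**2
(-5, -6*y, 0)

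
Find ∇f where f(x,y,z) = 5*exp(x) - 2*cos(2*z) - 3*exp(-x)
(5*exp(x) + 3*exp(-x), 0, 4*sin(2*z))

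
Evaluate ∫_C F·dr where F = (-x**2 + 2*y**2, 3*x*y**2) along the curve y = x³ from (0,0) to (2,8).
100328/105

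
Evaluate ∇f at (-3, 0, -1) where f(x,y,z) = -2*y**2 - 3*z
(0, 0, -3)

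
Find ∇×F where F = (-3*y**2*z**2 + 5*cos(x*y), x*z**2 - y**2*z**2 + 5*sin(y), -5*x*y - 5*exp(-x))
(-2*x*z - 5*x + 2*y**2*z, -6*y**2*z + 5*y - 5*exp(-x), 5*x*sin(x*y) + 6*y*z**2 + z**2)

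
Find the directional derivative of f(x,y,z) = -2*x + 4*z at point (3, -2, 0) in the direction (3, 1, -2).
-sqrt(14)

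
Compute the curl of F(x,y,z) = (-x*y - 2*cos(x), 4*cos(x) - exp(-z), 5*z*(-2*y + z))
(-10*z - exp(-z), 0, x - 4*sin(x))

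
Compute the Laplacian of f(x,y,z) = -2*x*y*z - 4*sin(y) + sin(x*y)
-x**2*sin(x*y) - y**2*sin(x*y) + 4*sin(y)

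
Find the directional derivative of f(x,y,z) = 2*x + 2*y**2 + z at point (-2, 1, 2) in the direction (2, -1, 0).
0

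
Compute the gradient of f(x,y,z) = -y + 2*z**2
(0, -1, 4*z)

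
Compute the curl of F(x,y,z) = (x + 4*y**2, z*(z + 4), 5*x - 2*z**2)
(-2*z - 4, -5, -8*y)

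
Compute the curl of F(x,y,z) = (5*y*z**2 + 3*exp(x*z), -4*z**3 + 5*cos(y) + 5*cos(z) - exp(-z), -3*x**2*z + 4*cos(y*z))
(12*z**2 - 4*z*sin(y*z) + 5*sin(z) - exp(-z), 6*x*z + 3*x*exp(x*z) + 10*y*z, -5*z**2)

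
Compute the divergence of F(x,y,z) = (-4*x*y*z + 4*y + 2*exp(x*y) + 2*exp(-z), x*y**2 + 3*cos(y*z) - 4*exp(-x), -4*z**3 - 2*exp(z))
2*x*y - 4*y*z + 2*y*exp(x*y) - 12*z**2 - 3*z*sin(y*z) - 2*exp(z)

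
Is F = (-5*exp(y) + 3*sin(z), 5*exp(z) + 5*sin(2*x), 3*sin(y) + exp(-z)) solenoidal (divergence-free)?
No, ∇·F = -exp(-z)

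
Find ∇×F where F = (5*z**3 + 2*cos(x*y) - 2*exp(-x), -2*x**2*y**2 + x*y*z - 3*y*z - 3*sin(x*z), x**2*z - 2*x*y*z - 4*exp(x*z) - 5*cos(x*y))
(-x*y - 2*x*z + 5*x*sin(x*y) + 3*x*cos(x*z) + 3*y, -2*x*z + 2*y*z - 5*y*sin(x*y) + 15*z**2 + 4*z*exp(x*z), -4*x*y**2 + 2*x*sin(x*y) + y*z - 3*z*cos(x*z))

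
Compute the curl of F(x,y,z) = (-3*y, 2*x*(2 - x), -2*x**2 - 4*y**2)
(-8*y, 4*x, 7 - 4*x)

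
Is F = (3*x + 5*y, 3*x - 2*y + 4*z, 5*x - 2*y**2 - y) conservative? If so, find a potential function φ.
No, ∇×F = (-4*y - 5, -5, -2) ≠ 0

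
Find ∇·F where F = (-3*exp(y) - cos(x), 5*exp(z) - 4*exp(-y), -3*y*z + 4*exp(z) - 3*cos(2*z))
-3*y + 4*exp(z) + sin(x) + 6*sin(2*z) + 4*exp(-y)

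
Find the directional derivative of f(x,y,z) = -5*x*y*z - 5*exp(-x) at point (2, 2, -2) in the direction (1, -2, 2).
-20 + 5*exp(-2)/3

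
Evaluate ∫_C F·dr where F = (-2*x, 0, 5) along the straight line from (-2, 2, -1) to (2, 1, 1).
10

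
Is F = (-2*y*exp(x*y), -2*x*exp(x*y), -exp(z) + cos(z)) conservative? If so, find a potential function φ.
Yes, F is conservative. φ = -exp(z) - 2*exp(x*y) + sin(z)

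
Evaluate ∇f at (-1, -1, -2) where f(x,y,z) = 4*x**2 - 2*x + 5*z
(-10, 0, 5)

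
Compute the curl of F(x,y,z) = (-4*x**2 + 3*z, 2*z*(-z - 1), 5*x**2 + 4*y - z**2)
(4*z + 6, 3 - 10*x, 0)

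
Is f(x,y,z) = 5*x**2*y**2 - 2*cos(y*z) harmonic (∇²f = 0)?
No, ∇²f = 10*x**2 + 2*y**2*cos(y*z) + 10*y**2 + 2*z**2*cos(y*z)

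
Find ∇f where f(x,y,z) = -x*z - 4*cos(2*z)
(-z, 0, -x + 8*sin(2*z))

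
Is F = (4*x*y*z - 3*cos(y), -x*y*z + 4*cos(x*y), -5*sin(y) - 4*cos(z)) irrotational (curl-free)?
No, ∇×F = (x*y - 5*cos(y), 4*x*y, -4*x*z - y*z - 4*y*sin(x*y) - 3*sin(y))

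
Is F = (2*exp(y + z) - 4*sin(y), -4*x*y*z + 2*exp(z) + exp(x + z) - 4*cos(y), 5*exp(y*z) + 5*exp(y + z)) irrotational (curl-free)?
No, ∇×F = (4*x*y + 5*z*exp(y*z) - 2*exp(z) - exp(x + z) + 5*exp(y + z), 2*exp(y + z), -4*y*z + exp(x + z) - 2*exp(y + z) + 4*cos(y))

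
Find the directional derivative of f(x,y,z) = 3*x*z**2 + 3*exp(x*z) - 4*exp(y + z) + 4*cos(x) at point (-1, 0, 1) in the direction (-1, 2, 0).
-sqrt(5)*(3 + 3*E + 4*E*sin(1) + 8*exp(2))*exp(-1)/5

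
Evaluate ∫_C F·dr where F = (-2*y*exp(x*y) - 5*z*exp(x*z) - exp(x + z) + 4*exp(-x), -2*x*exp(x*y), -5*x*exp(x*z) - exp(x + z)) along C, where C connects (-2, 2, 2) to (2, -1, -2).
2*(-3*exp(2) + 1 + 2*exp(6))*exp(-4)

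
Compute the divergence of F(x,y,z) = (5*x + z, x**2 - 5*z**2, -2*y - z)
4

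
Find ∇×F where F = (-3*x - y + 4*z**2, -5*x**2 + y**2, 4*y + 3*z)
(4, 8*z, 1 - 10*x)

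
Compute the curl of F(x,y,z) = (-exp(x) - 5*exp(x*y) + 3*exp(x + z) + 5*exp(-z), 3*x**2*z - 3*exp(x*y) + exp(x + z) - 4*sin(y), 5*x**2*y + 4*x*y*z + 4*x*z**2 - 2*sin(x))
(2*x**2 + 4*x*z - exp(x + z), -10*x*y - 4*y*z - 4*z**2 + 3*exp(x + z) + 2*cos(x) - 5*exp(-z), 6*x*z + 5*x*exp(x*y) - 3*y*exp(x*y) + exp(x + z))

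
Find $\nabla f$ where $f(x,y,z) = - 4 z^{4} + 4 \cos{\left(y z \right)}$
(0, -4*z*sin(y*z), -4*y*sin(y*z) - 16*z**3)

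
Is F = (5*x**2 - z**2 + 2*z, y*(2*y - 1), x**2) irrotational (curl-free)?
No, ∇×F = (0, -2*x - 2*z + 2, 0)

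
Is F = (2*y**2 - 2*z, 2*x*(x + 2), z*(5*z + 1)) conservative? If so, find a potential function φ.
No, ∇×F = (0, -2, 4*x - 4*y + 4) ≠ 0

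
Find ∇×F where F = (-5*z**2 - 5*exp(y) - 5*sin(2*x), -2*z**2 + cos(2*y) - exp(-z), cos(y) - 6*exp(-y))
(4*z - sin(y) - exp(-z) + 6*exp(-y), -10*z, 5*exp(y))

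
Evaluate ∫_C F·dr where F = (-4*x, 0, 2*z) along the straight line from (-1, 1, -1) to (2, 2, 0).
-7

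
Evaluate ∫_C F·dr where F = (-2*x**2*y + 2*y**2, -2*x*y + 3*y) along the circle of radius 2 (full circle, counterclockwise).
8*pi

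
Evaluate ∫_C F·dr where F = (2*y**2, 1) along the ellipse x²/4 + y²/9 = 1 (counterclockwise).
0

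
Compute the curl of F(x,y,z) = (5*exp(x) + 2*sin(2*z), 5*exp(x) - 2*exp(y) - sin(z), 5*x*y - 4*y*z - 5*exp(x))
(5*x - 4*z + cos(z), -5*y + 5*exp(x) + 4*cos(2*z), 5*exp(x))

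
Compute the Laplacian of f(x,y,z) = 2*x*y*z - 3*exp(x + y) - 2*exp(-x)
2*(-3*exp(2*x + y) - 1)*exp(-x)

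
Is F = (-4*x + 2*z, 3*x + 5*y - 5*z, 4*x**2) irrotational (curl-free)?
No, ∇×F = (5, 2 - 8*x, 3)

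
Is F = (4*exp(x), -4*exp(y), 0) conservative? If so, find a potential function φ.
Yes, F is conservative. φ = 4*exp(x) - 4*exp(y)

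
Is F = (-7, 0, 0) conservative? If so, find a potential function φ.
Yes, F is conservative. φ = -7*x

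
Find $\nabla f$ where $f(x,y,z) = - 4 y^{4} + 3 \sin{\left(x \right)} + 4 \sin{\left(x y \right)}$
(4*y*cos(x*y) + 3*cos(x), 4*x*cos(x*y) - 16*y**3, 0)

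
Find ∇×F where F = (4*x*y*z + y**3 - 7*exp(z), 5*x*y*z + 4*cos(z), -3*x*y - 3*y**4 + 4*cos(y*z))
(-5*x*y - 3*x - 12*y**3 - 4*z*sin(y*z) + 4*sin(z), 4*x*y + 3*y - 7*exp(z), -4*x*z - 3*y**2 + 5*y*z)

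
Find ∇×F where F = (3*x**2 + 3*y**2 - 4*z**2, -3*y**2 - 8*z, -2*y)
(6, -8*z, -6*y)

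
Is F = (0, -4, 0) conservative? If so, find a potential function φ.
Yes, F is conservative. φ = -4*y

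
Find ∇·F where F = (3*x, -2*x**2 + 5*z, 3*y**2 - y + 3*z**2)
6*z + 3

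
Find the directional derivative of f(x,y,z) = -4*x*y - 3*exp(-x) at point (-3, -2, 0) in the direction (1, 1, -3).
sqrt(11)*(20 + 3*exp(3))/11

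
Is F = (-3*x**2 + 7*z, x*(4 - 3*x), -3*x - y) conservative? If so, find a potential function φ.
No, ∇×F = (-1, 10, 4 - 6*x) ≠ 0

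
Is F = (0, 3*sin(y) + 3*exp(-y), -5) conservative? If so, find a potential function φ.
Yes, F is conservative. φ = -5*z - 3*cos(y) - 3*exp(-y)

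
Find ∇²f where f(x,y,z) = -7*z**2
-14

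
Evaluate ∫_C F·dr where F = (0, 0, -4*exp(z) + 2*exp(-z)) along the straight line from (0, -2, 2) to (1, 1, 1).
2*(-E + 1 - 2*(1 - E)*exp(3))*exp(-2)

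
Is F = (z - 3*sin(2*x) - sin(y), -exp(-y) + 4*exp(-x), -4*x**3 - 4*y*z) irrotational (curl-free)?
No, ∇×F = (-4*z, 12*x**2 + 1, cos(y) - 4*exp(-x))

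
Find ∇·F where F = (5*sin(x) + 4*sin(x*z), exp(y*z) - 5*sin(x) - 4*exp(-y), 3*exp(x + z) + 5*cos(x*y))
z*exp(y*z) + 4*z*cos(x*z) + 3*exp(x + z) + 5*cos(x) + 4*exp(-y)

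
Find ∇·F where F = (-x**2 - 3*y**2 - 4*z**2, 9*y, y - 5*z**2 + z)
-2*x - 10*z + 10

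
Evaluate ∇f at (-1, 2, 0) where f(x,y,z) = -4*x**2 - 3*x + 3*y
(5, 3, 0)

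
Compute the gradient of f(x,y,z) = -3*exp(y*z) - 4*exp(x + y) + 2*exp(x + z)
(-4*exp(x + y) + 2*exp(x + z), -3*z*exp(y*z) - 4*exp(x + y), -3*y*exp(y*z) + 2*exp(x + z))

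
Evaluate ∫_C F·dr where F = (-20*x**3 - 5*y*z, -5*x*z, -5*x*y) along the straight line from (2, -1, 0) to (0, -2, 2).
80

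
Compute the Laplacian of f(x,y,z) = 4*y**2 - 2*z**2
4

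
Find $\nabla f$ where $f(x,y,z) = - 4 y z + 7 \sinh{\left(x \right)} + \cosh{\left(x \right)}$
(sinh(x) + 7*cosh(x), -4*z, -4*y)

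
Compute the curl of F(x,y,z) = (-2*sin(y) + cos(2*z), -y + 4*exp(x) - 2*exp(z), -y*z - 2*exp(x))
(-z + 2*exp(z), 2*exp(x) - 2*sin(2*z), 4*exp(x) + 2*cos(y))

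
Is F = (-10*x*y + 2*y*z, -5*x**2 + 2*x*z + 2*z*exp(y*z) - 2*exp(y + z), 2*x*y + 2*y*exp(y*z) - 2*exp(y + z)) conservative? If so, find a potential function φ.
Yes, F is conservative. φ = -5*x**2*y + 2*x*y*z + 2*exp(y*z) - 2*exp(y + z)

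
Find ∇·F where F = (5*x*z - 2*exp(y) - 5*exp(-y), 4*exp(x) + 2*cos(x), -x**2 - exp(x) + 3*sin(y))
5*z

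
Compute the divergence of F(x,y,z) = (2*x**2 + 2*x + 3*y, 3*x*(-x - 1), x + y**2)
4*x + 2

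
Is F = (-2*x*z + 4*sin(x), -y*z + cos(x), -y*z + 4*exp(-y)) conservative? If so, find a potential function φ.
No, ∇×F = (y - z - 4*exp(-y), -2*x, -sin(x)) ≠ 0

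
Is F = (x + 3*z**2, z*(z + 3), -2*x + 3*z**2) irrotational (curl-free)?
No, ∇×F = (-2*z - 3, 6*z + 2, 0)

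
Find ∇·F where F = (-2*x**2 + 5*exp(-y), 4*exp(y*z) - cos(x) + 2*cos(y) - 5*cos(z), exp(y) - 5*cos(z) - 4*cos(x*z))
4*x*sin(x*z) - 4*x + 4*z*exp(y*z) - 2*sin(y) + 5*sin(z)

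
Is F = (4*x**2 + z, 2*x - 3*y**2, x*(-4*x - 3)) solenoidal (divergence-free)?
No, ∇·F = 8*x - 6*y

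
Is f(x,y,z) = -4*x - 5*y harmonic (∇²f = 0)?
Yes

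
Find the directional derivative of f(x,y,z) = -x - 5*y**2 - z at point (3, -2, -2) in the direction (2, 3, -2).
60*sqrt(17)/17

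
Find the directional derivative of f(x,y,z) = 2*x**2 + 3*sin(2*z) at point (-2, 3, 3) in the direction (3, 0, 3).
sqrt(2)*(-4 + 3*cos(6))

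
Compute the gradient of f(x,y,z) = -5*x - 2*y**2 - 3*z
(-5, -4*y, -3)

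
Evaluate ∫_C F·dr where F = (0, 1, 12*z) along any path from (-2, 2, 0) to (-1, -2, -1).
2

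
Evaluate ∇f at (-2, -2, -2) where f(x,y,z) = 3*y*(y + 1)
(0, -9, 0)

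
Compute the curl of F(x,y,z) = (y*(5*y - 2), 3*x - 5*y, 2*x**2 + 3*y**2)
(6*y, -4*x, 5 - 10*y)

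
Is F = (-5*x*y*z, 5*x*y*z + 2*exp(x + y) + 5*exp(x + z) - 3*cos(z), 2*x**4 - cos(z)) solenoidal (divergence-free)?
No, ∇·F = 5*x*z - 5*y*z + 2*exp(x + y) + sin(z)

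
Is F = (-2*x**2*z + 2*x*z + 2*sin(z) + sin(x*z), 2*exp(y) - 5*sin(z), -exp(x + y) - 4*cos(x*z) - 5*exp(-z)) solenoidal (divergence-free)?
No, ∇·F = -4*x*z + 4*x*sin(x*z) + z*cos(x*z) + 2*z + 2*exp(y) + 5*exp(-z)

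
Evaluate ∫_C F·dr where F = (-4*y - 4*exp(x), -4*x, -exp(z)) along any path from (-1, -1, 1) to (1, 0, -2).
-3*E - exp(-2) + 4*exp(-1) + 4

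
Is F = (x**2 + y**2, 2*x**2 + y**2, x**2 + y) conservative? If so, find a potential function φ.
No, ∇×F = (1, -2*x, 4*x - 2*y) ≠ 0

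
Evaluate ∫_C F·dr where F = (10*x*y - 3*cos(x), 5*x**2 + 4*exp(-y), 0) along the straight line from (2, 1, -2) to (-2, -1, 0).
-40 - 8*sinh(1) + 6*sin(2)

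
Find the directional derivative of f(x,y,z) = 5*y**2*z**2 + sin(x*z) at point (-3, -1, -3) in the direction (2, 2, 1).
-70 - 3*cos(9)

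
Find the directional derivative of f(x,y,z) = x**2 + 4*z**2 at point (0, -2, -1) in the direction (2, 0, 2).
-4*sqrt(2)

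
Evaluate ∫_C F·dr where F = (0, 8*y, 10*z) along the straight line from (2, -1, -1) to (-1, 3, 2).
47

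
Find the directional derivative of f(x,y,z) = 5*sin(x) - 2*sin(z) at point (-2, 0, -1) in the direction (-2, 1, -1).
sqrt(6)*(cos(1) - 5*cos(2))/3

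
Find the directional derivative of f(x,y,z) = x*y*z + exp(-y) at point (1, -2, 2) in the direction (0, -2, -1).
-2*sqrt(5)*(1 - exp(2))/5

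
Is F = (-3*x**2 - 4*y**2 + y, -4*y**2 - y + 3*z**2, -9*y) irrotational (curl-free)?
No, ∇×F = (-6*z - 9, 0, 8*y - 1)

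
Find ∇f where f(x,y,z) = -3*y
(0, -3, 0)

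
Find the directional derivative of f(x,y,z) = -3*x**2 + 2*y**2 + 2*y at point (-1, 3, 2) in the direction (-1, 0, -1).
-3*sqrt(2)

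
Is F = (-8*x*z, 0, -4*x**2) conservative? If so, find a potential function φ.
Yes, F is conservative. φ = -4*x**2*z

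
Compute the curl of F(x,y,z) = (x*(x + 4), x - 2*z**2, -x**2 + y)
(4*z + 1, 2*x, 1)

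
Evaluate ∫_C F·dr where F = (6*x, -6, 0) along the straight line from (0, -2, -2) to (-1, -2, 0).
3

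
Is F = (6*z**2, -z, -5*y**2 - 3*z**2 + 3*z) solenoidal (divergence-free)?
No, ∇·F = 3 - 6*z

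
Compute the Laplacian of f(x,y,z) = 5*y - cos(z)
cos(z)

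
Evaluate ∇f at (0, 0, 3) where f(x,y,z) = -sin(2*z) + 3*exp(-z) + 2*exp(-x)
(-2, 0, -2*cos(6) - 3*exp(-3))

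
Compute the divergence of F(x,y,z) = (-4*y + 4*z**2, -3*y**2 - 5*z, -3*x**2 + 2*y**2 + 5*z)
5 - 6*y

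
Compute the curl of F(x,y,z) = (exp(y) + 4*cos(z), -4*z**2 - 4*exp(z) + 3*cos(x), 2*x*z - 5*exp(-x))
(8*z + 4*exp(z), -2*z - 4*sin(z) - 5*exp(-x), -exp(y) - 3*sin(x))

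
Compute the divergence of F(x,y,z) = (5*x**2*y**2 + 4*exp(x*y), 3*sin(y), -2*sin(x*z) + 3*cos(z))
10*x*y**2 - 2*x*cos(x*z) + 4*y*exp(x*y) - 3*sin(z) + 3*cos(y)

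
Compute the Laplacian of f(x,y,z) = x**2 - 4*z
2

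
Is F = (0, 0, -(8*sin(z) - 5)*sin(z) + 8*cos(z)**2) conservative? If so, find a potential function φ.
Yes, F is conservative. φ = (8*sin(z) - 5)*cos(z)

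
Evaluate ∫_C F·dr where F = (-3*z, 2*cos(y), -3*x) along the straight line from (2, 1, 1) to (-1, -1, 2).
12 - 4*sin(1)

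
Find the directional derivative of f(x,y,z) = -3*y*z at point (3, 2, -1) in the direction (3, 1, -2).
15*sqrt(14)/14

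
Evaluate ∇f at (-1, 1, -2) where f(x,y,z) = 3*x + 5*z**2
(3, 0, -20)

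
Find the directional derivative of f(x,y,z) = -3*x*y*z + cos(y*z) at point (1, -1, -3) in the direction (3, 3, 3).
sqrt(3)*(4*sin(3) + 3)/3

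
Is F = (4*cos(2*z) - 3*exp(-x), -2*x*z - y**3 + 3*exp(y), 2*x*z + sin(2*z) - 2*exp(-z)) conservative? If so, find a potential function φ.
No, ∇×F = (2*x, -2*z - 8*sin(2*z), -2*z) ≠ 0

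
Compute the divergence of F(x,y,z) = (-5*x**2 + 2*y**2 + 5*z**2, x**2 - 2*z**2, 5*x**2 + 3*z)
3 - 10*x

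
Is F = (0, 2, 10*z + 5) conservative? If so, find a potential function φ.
Yes, F is conservative. φ = 2*y + 5*z**2 + 5*z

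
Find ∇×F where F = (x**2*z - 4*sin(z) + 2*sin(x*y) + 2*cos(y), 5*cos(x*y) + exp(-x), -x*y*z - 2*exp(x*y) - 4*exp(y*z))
(-x*z - 2*x*exp(x*y) - 4*z*exp(y*z), x**2 + y*z + 2*y*exp(x*y) - 4*cos(z), -2*x*cos(x*y) - 5*y*sin(x*y) + 2*sin(y) - exp(-x))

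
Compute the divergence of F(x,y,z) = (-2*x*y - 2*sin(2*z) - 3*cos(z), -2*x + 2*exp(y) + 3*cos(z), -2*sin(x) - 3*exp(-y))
-2*y + 2*exp(y)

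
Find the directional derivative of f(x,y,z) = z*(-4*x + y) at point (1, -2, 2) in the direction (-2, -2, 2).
0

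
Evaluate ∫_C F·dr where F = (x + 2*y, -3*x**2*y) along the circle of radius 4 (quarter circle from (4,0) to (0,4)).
-200 - 8*pi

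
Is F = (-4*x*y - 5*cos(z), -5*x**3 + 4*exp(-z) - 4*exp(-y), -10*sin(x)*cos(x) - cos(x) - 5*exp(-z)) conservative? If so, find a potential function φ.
No, ∇×F = (4*exp(-z), -sin(x) + 5*sin(z) + 10*cos(2*x), x*(4 - 15*x)) ≠ 0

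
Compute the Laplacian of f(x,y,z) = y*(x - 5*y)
-10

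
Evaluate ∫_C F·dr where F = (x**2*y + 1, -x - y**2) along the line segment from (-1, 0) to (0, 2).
-1/2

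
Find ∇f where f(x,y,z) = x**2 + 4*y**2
(2*x, 8*y, 0)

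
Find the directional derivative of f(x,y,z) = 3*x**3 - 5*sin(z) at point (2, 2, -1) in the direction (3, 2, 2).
2*sqrt(17)*(54 - 5*cos(1))/17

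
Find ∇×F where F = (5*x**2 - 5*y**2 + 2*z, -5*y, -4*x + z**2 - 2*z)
(0, 6, 10*y)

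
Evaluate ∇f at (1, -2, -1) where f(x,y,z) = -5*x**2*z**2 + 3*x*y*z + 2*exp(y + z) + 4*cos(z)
(-4, -3 + 2*exp(-3), 2*exp(-3) + 4*sin(1) + 4)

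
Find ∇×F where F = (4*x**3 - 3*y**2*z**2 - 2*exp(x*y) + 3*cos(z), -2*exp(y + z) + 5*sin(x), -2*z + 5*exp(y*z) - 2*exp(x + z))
(5*z*exp(y*z) + 2*exp(y + z), -6*y**2*z + 2*exp(x + z) - 3*sin(z), 2*x*exp(x*y) + 6*y*z**2 + 5*cos(x))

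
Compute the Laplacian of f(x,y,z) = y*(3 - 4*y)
-8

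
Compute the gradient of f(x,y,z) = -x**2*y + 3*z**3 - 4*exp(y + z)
(-2*x*y, -x**2 - 4*exp(y + z), 9*z**2 - 4*exp(y + z))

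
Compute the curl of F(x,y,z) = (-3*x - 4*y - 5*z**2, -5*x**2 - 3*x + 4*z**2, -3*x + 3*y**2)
(6*y - 8*z, 3 - 10*z, 1 - 10*x)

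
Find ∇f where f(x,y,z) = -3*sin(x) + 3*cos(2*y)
(-3*cos(x), -6*sin(2*y), 0)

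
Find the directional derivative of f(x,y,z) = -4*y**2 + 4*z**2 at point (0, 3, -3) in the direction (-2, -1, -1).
8*sqrt(6)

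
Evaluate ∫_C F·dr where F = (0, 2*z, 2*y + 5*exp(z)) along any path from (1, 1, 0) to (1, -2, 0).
0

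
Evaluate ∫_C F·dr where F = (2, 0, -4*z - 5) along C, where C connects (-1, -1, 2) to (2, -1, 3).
-9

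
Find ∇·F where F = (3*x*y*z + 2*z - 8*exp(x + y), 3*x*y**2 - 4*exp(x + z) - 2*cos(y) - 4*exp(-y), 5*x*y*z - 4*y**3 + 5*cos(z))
11*x*y + 3*y*z - 8*exp(x + y) + 2*sin(y) - 5*sin(z) + 4*exp(-y)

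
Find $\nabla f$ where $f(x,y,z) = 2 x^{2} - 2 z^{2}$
(4*x, 0, -4*z)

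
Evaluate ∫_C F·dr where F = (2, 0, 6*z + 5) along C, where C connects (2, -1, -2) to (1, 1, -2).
-2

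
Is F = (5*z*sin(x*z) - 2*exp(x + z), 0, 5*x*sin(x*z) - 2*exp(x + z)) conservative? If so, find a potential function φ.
Yes, F is conservative. φ = -2*exp(x + z) - 5*cos(x*z)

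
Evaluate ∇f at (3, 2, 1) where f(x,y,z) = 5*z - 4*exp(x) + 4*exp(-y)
(-4*exp(3), -4*exp(-2), 5)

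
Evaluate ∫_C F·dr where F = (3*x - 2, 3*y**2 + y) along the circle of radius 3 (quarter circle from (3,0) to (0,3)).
24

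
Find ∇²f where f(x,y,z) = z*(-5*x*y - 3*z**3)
-36*z**2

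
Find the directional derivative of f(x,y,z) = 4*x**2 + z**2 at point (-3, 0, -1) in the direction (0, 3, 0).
0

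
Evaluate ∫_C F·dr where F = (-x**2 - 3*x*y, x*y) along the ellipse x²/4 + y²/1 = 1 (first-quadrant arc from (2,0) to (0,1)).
22/3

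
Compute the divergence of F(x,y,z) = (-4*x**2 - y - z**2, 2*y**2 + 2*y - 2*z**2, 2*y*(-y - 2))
-8*x + 4*y + 2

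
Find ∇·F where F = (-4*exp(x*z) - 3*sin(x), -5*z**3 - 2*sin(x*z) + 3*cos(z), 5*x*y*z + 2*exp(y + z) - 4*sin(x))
5*x*y - 4*z*exp(x*z) + 2*exp(y + z) - 3*cos(x)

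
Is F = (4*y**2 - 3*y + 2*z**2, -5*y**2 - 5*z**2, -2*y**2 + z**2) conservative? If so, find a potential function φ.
No, ∇×F = (-4*y + 10*z, 4*z, 3 - 8*y) ≠ 0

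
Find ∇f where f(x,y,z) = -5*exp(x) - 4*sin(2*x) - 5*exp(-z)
(-5*exp(x) - 8*cos(2*x), 0, 5*exp(-z))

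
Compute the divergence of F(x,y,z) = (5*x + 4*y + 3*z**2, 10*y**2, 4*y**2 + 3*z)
20*y + 8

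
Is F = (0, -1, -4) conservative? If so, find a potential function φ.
Yes, F is conservative. φ = -y - 4*z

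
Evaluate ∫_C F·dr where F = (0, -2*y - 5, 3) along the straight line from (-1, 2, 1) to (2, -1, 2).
21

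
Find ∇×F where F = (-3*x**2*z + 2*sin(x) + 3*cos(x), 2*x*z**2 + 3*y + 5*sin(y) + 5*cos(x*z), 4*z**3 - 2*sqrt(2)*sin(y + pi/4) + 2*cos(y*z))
(-4*x*z + 5*x*sin(x*z) - 2*z*sin(y*z) - 2*sqrt(2)*cos(y + pi/4), -3*x**2, z*(2*z - 5*sin(x*z)))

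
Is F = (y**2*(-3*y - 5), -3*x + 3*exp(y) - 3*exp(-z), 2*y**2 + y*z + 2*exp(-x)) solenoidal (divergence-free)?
No, ∇·F = y + 3*exp(y)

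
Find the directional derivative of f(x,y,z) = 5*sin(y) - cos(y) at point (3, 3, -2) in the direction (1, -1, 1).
-sqrt(3)*(5*cos(3) + sin(3))/3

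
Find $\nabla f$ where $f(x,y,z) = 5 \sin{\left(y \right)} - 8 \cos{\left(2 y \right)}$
(0, (32*sin(y) + 5)*cos(y), 0)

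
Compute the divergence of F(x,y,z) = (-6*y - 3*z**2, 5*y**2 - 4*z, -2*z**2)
10*y - 4*z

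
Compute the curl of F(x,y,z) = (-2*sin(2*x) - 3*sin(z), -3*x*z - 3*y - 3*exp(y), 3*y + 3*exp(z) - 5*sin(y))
(3*x - 5*cos(y) + 3, -3*cos(z), -3*z)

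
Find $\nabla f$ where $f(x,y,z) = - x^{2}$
(-2*x, 0, 0)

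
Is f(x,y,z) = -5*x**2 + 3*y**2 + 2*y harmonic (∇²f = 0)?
No, ∇²f = -4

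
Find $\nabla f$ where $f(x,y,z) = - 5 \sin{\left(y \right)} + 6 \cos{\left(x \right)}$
(-6*sin(x), -5*cos(y), 0)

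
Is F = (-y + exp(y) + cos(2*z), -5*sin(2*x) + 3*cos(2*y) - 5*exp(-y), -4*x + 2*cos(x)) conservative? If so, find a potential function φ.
No, ∇×F = (0, 2*sin(x) - 2*sin(2*z) + 4, -exp(y) - 10*cos(2*x) + 1) ≠ 0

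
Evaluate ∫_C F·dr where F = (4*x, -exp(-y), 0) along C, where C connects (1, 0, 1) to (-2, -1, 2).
E + 5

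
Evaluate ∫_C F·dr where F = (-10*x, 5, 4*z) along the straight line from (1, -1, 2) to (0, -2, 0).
-8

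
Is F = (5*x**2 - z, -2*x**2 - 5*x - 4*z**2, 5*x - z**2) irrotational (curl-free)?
No, ∇×F = (8*z, -6, -4*x - 5)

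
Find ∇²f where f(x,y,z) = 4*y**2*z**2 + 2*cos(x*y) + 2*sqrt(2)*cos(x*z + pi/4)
-2*x**2*cos(x*y) - 2*sqrt(2)*x**2*cos(x*z + pi/4) - 2*y**2*cos(x*y) + 8*y**2 - 2*sqrt(2)*z**2*cos(x*z + pi/4) + 8*z**2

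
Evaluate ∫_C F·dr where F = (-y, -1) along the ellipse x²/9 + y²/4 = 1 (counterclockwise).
6*pi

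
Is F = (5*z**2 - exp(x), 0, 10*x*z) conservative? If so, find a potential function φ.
Yes, F is conservative. φ = 5*x*z**2 - exp(x)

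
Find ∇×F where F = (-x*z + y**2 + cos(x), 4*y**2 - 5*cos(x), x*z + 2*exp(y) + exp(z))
(2*exp(y), -x - z, -2*y + 5*sin(x))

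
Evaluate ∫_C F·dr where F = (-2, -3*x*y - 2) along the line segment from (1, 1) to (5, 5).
-140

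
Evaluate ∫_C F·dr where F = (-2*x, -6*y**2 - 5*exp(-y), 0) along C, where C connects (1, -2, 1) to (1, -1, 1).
-5*exp(2) - 14 + 5*E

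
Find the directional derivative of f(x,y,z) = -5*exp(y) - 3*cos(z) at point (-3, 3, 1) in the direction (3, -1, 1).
sqrt(11)*(3*sin(1) + 5*exp(3))/11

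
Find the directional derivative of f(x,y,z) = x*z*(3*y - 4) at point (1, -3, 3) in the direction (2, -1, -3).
-24*sqrt(14)/7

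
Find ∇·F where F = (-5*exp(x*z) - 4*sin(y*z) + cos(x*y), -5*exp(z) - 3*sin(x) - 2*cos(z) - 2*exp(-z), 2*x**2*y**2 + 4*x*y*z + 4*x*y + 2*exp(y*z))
4*x*y + 2*y*exp(y*z) - y*sin(x*y) - 5*z*exp(x*z)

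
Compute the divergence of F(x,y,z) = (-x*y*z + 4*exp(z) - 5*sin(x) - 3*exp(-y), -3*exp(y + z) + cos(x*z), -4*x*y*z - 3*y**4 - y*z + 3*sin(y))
-4*x*y - y*z - y - 3*exp(y + z) - 5*cos(x)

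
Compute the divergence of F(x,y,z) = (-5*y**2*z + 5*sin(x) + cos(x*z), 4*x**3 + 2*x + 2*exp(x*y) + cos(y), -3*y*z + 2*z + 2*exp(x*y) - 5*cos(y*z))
2*x*exp(x*y) + 5*y*sin(y*z) - 3*y - z*sin(x*z) - sin(y) + 5*cos(x) + 2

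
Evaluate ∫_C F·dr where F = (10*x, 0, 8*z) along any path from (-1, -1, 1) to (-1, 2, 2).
12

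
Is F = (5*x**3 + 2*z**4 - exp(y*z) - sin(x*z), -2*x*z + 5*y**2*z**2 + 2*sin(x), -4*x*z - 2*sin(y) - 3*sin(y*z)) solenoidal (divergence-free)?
No, ∇·F = 15*x**2 - 4*x + 10*y*z**2 - 3*y*cos(y*z) - z*cos(x*z)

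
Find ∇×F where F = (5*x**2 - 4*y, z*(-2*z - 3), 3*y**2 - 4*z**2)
(6*y + 4*z + 3, 0, 4)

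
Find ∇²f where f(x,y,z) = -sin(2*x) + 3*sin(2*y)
4*sin(2*x) - 12*sin(2*y)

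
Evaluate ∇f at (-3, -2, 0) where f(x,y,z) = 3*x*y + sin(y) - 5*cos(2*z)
(-6, -9 + cos(2), 0)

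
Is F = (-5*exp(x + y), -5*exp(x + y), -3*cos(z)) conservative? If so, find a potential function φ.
Yes, F is conservative. φ = -5*exp(x + y) - 3*sin(z)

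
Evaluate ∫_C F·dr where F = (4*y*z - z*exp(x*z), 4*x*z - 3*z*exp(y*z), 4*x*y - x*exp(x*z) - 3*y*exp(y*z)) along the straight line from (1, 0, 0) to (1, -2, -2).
-3*exp(4) - exp(-2) + 20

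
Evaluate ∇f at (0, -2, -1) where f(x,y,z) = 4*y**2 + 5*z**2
(0, -16, -10)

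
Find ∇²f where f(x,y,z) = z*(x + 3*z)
6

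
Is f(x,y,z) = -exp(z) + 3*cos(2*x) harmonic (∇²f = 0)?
No, ∇²f = -exp(z) - 12*cos(2*x)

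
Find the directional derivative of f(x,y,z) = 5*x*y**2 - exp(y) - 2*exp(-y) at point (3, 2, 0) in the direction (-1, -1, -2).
sqrt(6)*(-80*exp(2) - 2 + exp(4))*exp(-2)/6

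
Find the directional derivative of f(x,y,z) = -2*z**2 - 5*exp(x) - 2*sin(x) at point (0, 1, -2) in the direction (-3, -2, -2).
5*sqrt(17)/17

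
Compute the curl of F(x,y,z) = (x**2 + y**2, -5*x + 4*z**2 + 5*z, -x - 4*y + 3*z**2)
(-8*z - 9, 1, -2*y - 5)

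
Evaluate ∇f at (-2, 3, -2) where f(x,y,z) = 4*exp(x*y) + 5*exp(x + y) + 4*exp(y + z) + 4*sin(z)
((12 + 5*exp(7))*exp(-6), (-8 + 9*exp(7))*exp(-6), 4*cos(2) + 4*E)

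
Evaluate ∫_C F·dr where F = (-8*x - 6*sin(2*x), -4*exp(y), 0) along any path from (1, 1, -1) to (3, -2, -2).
-32 - 4*exp(-2) - 3*cos(2) + 3*cos(6) + 4*E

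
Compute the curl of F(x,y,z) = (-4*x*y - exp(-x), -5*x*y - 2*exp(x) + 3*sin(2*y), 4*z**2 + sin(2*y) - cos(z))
(2*cos(2*y), 0, 4*x - 5*y - 2*exp(x))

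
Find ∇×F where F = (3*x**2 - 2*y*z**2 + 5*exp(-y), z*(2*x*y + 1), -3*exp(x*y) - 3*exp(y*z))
(-2*x*y - 3*x*exp(x*y) - 3*z*exp(y*z) - 1, y*(-4*z + 3*exp(x*y)), (2*z*(y + z)*exp(y) + 5)*exp(-y))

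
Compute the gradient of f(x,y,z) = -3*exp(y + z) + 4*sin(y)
(0, -3*exp(y + z) + 4*cos(y), -3*exp(y + z))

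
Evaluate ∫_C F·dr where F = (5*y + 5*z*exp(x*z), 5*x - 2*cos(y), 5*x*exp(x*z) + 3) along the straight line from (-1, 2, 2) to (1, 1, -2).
-2*sin(1) + 2*sin(2) + 3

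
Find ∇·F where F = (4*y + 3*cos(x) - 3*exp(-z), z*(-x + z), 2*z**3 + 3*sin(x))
6*z**2 - 3*sin(x)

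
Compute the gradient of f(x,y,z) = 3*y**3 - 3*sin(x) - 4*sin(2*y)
(-3*cos(x), 9*y**2 - 8*cos(2*y), 0)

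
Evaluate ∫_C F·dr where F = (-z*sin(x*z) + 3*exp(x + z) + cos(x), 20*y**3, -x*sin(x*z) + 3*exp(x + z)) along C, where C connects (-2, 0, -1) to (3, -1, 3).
cos(9) - 3*exp(-3) + sin(3) - sqrt(2)*cos(pi/4 + 2) + 5 + 3*exp(6)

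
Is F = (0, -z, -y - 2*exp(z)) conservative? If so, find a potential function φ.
Yes, F is conservative. φ = -y*z - 2*exp(z)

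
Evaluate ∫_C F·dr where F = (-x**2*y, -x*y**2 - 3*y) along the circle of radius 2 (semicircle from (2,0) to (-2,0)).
0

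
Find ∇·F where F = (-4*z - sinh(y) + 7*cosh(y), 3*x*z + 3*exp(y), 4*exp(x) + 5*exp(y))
3*exp(y)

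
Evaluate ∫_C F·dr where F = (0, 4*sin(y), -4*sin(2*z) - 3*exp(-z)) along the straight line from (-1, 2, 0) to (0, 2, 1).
-5 + 2*cos(2) + 3*exp(-1)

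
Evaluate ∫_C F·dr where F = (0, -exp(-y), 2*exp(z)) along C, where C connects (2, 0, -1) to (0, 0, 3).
-(2 - 2*exp(4))*exp(-1)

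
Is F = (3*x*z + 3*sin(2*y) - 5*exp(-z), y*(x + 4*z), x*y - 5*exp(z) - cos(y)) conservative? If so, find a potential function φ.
No, ∇×F = (x - 4*y + sin(y), 3*x - y + 5*exp(-z), y - 6*cos(2*y)) ≠ 0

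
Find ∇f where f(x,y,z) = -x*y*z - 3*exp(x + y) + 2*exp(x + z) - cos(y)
(-y*z - 3*exp(x + y) + 2*exp(x + z), -x*z - 3*exp(x + y) + sin(y), -x*y + 2*exp(x + z))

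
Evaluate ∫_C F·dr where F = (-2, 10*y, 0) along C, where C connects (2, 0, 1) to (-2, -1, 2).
13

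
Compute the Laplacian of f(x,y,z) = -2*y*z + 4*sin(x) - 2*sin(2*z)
-4*sin(x) + 8*sin(2*z)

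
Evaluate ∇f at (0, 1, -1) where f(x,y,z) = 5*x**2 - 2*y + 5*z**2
(0, -2, -10)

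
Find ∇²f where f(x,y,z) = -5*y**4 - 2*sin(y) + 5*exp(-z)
-60*y**2 + 2*sin(y) + 5*exp(-z)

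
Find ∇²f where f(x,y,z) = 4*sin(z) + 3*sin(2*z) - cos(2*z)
-4*sin(z) - 12*sin(2*z) + 4*cos(2*z)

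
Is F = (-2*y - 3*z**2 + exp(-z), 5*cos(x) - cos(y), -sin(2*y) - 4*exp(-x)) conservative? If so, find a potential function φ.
No, ∇×F = (-2*cos(2*y), -6*z - exp(-z) - 4*exp(-x), 2 - 5*sin(x)) ≠ 0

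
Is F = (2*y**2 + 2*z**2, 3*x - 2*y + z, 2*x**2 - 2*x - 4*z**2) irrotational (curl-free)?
No, ∇×F = (-1, -4*x + 4*z + 2, 3 - 4*y)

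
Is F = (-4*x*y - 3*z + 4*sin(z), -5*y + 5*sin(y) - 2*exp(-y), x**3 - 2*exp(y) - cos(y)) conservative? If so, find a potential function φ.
No, ∇×F = (-2*exp(y) + sin(y), -3*x**2 + 4*cos(z) - 3, 4*x) ≠ 0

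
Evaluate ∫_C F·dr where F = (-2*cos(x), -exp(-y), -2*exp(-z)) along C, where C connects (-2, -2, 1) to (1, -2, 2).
-2*sin(2) - 2*sin(1) - 2*exp(-1) + 2*exp(-2)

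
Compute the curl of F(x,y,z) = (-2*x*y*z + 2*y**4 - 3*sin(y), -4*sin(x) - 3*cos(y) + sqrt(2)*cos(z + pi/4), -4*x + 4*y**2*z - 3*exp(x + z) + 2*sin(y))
(8*y*z + sqrt(2)*sin(z + pi/4) + 2*cos(y), -2*x*y + 3*exp(x + z) + 4, 2*x*z - 8*y**3 - 4*cos(x) + 3*cos(y))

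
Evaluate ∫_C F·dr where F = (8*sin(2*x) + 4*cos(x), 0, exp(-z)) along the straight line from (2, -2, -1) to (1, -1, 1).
4*cos(4) - 4*sqrt(2)*sin(pi/4 + 2) - exp(-1) + E + 4*sin(1)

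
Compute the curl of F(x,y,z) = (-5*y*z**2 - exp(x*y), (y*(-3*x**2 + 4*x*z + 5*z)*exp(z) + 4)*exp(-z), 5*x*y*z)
(-4*x*y + 5*x*z - 5*y + 4*exp(-z), -15*y*z, x*exp(x*y) - 2*y*(3*x - 2*z) + 5*z**2)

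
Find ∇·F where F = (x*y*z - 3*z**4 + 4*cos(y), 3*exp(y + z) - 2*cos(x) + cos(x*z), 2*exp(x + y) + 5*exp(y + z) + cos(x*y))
y*z + 8*exp(y + z)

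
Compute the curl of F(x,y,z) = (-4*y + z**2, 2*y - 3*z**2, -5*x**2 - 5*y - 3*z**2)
(6*z - 5, 10*x + 2*z, 4)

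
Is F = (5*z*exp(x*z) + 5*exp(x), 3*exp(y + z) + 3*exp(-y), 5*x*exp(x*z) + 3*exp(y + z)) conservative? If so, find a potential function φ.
Yes, F is conservative. φ = 5*exp(x) + 5*exp(x*z) + 3*exp(y + z) - 3*exp(-y)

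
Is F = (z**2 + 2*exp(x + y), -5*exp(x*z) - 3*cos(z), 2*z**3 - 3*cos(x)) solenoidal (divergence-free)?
No, ∇·F = 6*z**2 + 2*exp(x + y)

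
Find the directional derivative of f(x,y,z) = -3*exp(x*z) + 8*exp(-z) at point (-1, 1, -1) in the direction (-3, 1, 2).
-19*sqrt(14)*E/14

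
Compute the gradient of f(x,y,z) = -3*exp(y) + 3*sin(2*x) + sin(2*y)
(6*cos(2*x), -3*exp(y) + 2*cos(2*y), 0)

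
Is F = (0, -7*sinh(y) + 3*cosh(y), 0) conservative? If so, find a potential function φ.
Yes, F is conservative. φ = 3*sinh(y) - 7*cosh(y)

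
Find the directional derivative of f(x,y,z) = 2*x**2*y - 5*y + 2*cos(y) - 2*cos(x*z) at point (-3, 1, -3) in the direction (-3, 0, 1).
6*sqrt(10)*(sin(9) + 3)/5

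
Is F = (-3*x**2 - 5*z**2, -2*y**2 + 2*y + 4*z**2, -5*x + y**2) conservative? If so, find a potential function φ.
No, ∇×F = (2*y - 8*z, 5 - 10*z, 0) ≠ 0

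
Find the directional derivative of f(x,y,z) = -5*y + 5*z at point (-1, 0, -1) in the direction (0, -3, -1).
sqrt(10)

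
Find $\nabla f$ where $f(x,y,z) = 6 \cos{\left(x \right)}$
(-6*sin(x), 0, 0)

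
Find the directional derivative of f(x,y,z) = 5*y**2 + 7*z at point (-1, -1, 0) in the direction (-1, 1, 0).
-5*sqrt(2)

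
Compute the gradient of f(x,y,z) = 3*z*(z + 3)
(0, 0, 6*z + 9)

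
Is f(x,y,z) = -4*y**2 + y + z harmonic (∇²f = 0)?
No, ∇²f = -8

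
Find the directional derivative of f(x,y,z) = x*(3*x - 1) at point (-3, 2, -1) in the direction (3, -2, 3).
-57*sqrt(22)/22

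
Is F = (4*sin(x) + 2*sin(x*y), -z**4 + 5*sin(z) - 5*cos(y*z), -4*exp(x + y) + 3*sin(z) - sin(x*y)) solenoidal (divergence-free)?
No, ∇·F = 2*y*cos(x*y) + 5*z*sin(y*z) + 4*cos(x) + 3*cos(z)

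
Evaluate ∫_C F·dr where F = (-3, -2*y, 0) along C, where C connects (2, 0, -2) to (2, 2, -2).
-4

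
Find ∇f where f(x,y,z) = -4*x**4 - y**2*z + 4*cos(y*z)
(-16*x**3, -2*z*(y + 2*sin(y*z)), -y*(y + 4*sin(y*z)))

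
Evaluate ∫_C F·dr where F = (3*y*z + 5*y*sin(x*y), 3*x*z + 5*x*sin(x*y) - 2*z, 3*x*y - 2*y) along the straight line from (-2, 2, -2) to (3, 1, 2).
-18 + 5*cos(4) - 5*cos(3)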